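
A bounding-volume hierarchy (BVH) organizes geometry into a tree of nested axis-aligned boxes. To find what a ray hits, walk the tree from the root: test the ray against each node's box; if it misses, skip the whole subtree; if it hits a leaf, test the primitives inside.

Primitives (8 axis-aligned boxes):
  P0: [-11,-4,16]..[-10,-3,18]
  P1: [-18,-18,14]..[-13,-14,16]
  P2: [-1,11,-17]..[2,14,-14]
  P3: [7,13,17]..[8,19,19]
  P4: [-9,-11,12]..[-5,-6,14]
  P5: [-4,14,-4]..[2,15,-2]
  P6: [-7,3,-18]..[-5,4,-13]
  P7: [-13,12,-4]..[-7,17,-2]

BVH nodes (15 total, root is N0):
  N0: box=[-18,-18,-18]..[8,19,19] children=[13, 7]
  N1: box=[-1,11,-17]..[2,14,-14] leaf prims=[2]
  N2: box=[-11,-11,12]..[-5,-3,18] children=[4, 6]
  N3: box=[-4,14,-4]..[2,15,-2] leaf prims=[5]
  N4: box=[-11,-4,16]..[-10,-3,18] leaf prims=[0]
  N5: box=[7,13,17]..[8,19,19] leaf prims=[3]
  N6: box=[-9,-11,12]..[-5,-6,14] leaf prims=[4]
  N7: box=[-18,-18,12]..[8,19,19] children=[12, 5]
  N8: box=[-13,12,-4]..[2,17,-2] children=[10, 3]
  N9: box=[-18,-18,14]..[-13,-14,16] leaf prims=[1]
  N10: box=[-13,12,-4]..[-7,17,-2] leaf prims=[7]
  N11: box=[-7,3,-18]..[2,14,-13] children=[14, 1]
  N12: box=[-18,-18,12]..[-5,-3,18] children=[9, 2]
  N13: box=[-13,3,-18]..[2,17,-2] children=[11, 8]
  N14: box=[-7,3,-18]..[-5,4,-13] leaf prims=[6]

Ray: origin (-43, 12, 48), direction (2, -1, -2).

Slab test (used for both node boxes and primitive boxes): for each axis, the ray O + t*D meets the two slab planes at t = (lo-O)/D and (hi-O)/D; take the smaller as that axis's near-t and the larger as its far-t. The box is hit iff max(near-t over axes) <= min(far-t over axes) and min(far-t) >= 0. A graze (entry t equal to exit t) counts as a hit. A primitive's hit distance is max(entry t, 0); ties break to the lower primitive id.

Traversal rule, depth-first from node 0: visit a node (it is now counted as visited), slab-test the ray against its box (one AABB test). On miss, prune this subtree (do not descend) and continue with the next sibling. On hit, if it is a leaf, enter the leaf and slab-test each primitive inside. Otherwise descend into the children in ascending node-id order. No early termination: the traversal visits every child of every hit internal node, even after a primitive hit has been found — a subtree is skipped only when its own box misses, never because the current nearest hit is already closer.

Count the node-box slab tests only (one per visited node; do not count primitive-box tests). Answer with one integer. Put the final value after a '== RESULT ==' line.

Walk:
N0 x:[25/2,51/2] y:[-7,30] z:[29/2,33] -> hit [29/2,51/2], descend [7, 13]
  N7 x:[25/2,51/2] y:[-7,30] z:[29/2,18] -> hit [29/2,18], descend [5, 12]
    N5 x:[25,51/2] y:[-7,-1] z:[29/2,31/2] -> miss, prune
    N12 x:[25/2,19] y:[15,30] z:[15,18] -> hit [15,18], descend [2, 9]
      N2 x:[16,19] y:[15,23] z:[15,18] -> hit [16,18], descend [4, 6]
        N4 x:[16,33/2] y:[15,16] z:[15,16] -> hit [16,16] leaf, test {P0@t=16}
        N6 x:[17,19] y:[18,23] z:[17,18] -> hit [18,18] leaf, test {P4@t=18}
      N9 x:[25/2,15] y:[26,30] z:[16,17] -> miss, prune
  N13 x:[15,45/2] y:[-5,9] z:[25,33] -> miss, prune

Summary -> nodes [0, 7, 5, 12, 2, 4, 6, 9, 13]; box-tests=9; leaf-entries=2; first=P0

== RESULT ==
9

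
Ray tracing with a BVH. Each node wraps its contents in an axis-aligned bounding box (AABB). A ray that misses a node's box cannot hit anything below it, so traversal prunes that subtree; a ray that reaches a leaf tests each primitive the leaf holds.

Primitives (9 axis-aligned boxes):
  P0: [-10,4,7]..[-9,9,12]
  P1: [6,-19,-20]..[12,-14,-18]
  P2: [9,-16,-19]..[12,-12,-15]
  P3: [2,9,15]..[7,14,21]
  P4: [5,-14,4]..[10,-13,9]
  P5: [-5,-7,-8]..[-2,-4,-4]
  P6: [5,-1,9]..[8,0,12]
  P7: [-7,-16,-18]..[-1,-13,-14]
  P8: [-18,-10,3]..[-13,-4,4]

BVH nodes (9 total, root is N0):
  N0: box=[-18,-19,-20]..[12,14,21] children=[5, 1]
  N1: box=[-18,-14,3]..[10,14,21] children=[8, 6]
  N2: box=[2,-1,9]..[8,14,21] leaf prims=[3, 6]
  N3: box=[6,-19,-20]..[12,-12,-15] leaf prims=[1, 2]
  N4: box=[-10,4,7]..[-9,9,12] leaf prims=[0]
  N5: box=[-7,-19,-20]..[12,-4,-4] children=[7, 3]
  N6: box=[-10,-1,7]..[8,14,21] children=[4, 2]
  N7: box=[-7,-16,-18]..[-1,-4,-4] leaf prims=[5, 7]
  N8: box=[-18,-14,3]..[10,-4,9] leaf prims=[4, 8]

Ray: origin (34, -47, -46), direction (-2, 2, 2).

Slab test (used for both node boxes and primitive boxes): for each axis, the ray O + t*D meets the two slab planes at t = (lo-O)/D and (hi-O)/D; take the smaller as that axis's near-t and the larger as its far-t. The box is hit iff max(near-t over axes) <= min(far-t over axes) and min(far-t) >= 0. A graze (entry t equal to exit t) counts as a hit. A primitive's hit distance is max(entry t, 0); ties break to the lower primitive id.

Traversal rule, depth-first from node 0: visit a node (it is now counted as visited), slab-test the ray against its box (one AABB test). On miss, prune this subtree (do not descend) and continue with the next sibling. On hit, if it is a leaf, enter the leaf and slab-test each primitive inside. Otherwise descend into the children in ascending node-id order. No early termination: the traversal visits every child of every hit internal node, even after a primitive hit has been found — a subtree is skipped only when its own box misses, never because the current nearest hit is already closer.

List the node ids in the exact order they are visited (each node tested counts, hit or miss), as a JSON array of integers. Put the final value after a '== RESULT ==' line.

Walk:
N0 x:[11,26] y:[14,61/2] z:[13,67/2] -> hit [14,26], descend [1, 5]
  N1 x:[12,26] y:[33/2,61/2] z:[49/2,67/2] -> hit [49/2,26], descend [6, 8]
    N6 x:[13,22] y:[23,61/2] z:[53/2,67/2] -> miss, prune
    N8 x:[12,26] y:[33/2,43/2] z:[49/2,55/2] -> miss, prune
  N5 x:[11,41/2] y:[14,43/2] z:[13,21] -> hit [14,41/2], descend [3, 7]
    N3 x:[11,14] y:[14,35/2] z:[13,31/2] -> hit [14,14] leaf, test {P1@t=14, P2(miss)}
    N7 x:[35/2,41/2] y:[31/2,43/2] z:[14,21] -> hit [35/2,41/2] leaf, test {P5(miss), P7(miss)}

7 AABB tests over nodes [0, 1, 6, 8, 5, 3, 7]; 2 leaves entered; closest P1.

== RESULT ==
[0, 1, 6, 8, 5, 3, 7]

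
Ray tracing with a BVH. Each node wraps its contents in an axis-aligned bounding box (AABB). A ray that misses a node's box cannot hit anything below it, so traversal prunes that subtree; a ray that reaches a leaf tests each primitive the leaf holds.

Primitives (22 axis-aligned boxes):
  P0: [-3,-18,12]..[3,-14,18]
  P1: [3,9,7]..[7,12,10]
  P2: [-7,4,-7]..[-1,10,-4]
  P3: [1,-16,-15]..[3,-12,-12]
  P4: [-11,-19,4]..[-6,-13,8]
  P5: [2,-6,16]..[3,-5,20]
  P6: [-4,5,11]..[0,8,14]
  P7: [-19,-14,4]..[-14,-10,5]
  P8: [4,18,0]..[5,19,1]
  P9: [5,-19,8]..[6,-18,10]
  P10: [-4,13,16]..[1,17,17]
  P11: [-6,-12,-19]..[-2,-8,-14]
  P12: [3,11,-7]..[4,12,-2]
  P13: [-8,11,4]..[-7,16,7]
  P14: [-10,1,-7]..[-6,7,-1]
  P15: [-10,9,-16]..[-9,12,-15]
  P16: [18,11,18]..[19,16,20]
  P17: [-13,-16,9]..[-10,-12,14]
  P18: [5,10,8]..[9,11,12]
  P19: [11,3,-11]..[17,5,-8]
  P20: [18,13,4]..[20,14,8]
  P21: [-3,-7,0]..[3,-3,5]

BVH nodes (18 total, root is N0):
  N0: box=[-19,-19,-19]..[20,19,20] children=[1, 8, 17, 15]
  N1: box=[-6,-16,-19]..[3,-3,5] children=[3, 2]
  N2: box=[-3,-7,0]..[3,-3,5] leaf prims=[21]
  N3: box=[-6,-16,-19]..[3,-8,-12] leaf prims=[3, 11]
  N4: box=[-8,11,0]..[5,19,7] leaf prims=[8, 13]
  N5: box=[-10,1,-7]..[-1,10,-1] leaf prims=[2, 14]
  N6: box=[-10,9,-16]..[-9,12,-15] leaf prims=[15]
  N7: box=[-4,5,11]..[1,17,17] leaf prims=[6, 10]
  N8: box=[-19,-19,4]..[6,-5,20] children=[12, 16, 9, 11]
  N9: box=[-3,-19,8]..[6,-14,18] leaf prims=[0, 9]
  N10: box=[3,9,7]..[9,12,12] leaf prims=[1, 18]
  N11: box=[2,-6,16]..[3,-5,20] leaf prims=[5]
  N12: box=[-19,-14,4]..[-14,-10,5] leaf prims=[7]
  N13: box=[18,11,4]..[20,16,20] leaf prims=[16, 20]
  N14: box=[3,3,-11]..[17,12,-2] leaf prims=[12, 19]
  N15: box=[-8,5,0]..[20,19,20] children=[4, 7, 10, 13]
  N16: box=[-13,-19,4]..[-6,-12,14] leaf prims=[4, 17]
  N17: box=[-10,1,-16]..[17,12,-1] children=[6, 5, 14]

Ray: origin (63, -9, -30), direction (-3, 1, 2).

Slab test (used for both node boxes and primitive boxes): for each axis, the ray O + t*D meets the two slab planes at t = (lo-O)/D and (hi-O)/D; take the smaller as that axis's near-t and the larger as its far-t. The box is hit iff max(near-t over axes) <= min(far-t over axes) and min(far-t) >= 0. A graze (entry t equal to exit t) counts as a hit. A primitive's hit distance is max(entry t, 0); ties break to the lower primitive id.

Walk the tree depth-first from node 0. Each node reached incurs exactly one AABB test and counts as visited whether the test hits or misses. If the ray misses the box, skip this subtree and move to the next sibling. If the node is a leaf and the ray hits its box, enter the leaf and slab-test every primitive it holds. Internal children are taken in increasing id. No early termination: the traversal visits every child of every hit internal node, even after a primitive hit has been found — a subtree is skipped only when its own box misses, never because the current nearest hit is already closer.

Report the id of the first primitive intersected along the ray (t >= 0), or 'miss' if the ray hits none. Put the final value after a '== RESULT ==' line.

Walk:
N0 x:[43/3,82/3] y:[-10,28] z:[11/2,25] -> hit [43/3,25], descend [1, 8, 15, 17]
  N1 x:[20,23] y:[-7,6] z:[11/2,35/2] -> miss, prune
  N8 x:[19,82/3] y:[-10,4] z:[17,25] -> miss, prune
  N15 x:[43/3,71/3] y:[14,28] z:[15,25] -> hit [15,71/3], descend [4, 7, 10, 13]
    N4 x:[58/3,71/3] y:[20,28] z:[15,37/2] -> miss, prune
    N7 x:[62/3,67/3] y:[14,26] z:[41/2,47/2] -> hit [62/3,67/3] leaf, test {P6(miss), P10(miss)}
    N10 x:[18,20] y:[18,21] z:[37/2,21] -> hit [37/2,20] leaf, test {P1@t=56/3, P18@t=19}
    N13 x:[43/3,15] y:[20,25] z:[17,25] -> miss, prune
  N17 x:[46/3,73/3] y:[10,21] z:[7,29/2] -> miss, prune

order=[0, 1, 8, 15, 4, 7, 10, 13, 17]  |boxes|=9  |leaves|=2  hit=P1

== RESULT ==
1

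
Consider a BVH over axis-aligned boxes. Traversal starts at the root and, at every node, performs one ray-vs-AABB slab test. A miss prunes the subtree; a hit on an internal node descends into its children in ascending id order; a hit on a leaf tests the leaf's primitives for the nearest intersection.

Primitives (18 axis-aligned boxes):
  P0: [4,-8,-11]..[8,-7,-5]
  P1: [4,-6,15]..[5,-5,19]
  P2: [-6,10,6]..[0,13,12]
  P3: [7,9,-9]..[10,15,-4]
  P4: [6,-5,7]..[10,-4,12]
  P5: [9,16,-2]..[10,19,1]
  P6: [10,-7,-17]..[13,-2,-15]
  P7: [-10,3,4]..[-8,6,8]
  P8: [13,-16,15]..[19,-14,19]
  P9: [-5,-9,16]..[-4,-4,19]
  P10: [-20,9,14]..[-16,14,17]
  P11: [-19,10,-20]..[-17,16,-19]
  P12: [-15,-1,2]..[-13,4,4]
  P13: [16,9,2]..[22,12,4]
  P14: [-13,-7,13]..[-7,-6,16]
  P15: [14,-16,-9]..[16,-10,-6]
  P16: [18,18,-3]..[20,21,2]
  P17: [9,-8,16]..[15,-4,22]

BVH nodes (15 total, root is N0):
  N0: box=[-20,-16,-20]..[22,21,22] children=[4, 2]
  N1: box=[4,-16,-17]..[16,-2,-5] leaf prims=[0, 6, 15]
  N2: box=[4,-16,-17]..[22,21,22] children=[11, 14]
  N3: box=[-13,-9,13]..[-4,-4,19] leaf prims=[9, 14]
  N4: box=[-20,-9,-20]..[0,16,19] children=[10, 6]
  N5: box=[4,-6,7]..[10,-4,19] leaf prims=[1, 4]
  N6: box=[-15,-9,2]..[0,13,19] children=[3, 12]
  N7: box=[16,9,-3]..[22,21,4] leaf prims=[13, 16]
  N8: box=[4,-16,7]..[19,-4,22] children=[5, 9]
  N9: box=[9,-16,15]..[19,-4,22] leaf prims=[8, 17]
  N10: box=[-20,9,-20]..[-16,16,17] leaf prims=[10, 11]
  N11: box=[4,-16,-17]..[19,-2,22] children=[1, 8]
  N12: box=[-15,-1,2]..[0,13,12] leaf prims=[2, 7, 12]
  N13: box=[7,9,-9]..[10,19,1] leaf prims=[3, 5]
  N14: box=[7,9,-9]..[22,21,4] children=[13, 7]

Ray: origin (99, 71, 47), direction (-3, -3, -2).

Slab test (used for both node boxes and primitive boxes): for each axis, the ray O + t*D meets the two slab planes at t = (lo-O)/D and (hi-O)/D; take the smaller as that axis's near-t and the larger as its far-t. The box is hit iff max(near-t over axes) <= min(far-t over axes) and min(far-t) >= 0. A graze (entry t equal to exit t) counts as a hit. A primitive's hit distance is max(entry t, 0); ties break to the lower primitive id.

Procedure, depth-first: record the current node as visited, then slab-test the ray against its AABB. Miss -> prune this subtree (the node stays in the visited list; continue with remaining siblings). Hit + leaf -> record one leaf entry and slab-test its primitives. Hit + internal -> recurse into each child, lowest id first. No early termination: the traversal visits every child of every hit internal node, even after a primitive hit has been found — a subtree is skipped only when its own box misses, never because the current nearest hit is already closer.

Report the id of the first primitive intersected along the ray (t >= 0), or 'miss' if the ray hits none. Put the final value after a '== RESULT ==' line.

Walk:
N0 x:[77/3,119/3] y:[50/3,29] z:[25/2,67/2] -> hit [77/3,29], descend [2, 4]
  N2 x:[77/3,95/3] y:[50/3,29] z:[25/2,32] -> hit [77/3,29], descend [11, 14]
    N11 x:[80/3,95/3] y:[73/3,29] z:[25/2,32] -> hit [80/3,29], descend [1, 8]
      N1 x:[83/3,95/3] y:[73/3,29] z:[26,32] -> hit [83/3,29] leaf, test {P0(miss), P6(miss), P15@t=83/3}
      N8 x:[80/3,95/3] y:[25,29] z:[25/2,20] -> miss, prune
    N14 x:[77/3,92/3] y:[50/3,62/3] z:[43/2,28] -> miss, prune
  N4 x:[33,119/3] y:[55/3,80/3] z:[14,67/2] -> miss, prune

Summary -> nodes [0, 2, 11, 1, 8, 14, 4]; box-tests=7; leaf-entries=1; first=P15

== RESULT ==
15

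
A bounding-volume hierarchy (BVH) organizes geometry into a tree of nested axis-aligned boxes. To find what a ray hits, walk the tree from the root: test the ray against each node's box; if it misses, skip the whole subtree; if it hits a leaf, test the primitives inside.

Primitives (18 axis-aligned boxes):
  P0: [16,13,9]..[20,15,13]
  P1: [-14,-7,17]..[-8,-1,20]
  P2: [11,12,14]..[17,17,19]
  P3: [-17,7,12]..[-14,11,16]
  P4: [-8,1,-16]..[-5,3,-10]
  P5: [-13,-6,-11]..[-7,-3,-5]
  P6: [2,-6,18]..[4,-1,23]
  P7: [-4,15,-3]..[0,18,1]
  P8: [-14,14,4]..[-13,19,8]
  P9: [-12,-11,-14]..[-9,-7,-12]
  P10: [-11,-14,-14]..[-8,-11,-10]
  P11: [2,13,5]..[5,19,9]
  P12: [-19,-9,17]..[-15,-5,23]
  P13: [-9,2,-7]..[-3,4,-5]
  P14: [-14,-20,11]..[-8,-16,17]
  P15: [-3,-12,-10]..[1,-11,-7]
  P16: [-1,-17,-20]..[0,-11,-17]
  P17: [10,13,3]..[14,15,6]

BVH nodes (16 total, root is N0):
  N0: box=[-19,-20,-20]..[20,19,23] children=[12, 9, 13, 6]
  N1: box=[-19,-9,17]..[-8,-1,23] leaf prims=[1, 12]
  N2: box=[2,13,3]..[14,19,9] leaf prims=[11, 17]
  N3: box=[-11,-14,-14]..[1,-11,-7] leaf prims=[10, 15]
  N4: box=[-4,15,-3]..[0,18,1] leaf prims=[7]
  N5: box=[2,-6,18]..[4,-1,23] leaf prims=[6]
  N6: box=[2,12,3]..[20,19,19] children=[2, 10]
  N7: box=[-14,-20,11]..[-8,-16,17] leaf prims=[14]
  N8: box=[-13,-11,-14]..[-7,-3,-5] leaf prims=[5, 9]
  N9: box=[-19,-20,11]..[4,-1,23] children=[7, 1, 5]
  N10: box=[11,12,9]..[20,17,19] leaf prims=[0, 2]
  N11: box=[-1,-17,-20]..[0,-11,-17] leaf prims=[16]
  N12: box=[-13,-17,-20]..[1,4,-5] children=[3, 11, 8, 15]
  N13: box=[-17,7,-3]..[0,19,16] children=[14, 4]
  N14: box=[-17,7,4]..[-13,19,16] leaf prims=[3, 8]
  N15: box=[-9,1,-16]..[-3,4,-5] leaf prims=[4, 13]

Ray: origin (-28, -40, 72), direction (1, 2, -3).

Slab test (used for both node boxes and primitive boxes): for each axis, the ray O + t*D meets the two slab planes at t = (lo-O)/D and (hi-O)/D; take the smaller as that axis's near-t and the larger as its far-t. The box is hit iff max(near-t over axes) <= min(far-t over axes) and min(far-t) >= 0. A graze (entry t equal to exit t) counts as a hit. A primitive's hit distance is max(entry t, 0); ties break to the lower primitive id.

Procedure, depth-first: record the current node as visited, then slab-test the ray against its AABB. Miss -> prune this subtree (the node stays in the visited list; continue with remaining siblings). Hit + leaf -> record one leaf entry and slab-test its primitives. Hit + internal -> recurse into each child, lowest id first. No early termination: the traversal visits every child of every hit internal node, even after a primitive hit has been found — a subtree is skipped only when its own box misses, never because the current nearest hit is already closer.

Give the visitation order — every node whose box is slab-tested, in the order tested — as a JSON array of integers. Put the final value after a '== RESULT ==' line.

Walk:
N0 x:[9,48] y:[10,59/2] z:[49/3,92/3] -> hit [49/3,59/2], descend [6, 9, 12, 13]
  N6 x:[30,48] y:[26,59/2] z:[53/3,23] -> miss, prune
  N9 x:[9,32] y:[10,39/2] z:[49/3,61/3] -> hit [49/3,39/2], descend [1, 5, 7]
    N1 x:[9,20] y:[31/2,39/2] z:[49/3,55/3] -> hit [49/3,55/3] leaf, test {P1@t=52/3, P12(miss)}
    N5 x:[30,32] y:[17,39/2] z:[49/3,18] -> miss, prune
    N7 x:[14,20] y:[10,12] z:[55/3,61/3] -> miss, prune
  N12 x:[15,29] y:[23/2,22] z:[77/3,92/3] -> miss, prune
  N13 x:[11,28] y:[47/2,59/2] z:[56/3,25] -> hit [47/2,25], descend [4, 14]
    N4 x:[24,28] y:[55/2,29] z:[71/3,25] -> miss, prune
    N14 x:[11,15] y:[47/2,59/2] z:[56/3,68/3] -> miss, prune

Visited [0, 6, 9, 1, 5, 7, 12, 13, 4, 14]. Tests: 10 box, 1 leaf. Nearest: P1.

== RESULT ==
[0, 6, 9, 1, 5, 7, 12, 13, 4, 14]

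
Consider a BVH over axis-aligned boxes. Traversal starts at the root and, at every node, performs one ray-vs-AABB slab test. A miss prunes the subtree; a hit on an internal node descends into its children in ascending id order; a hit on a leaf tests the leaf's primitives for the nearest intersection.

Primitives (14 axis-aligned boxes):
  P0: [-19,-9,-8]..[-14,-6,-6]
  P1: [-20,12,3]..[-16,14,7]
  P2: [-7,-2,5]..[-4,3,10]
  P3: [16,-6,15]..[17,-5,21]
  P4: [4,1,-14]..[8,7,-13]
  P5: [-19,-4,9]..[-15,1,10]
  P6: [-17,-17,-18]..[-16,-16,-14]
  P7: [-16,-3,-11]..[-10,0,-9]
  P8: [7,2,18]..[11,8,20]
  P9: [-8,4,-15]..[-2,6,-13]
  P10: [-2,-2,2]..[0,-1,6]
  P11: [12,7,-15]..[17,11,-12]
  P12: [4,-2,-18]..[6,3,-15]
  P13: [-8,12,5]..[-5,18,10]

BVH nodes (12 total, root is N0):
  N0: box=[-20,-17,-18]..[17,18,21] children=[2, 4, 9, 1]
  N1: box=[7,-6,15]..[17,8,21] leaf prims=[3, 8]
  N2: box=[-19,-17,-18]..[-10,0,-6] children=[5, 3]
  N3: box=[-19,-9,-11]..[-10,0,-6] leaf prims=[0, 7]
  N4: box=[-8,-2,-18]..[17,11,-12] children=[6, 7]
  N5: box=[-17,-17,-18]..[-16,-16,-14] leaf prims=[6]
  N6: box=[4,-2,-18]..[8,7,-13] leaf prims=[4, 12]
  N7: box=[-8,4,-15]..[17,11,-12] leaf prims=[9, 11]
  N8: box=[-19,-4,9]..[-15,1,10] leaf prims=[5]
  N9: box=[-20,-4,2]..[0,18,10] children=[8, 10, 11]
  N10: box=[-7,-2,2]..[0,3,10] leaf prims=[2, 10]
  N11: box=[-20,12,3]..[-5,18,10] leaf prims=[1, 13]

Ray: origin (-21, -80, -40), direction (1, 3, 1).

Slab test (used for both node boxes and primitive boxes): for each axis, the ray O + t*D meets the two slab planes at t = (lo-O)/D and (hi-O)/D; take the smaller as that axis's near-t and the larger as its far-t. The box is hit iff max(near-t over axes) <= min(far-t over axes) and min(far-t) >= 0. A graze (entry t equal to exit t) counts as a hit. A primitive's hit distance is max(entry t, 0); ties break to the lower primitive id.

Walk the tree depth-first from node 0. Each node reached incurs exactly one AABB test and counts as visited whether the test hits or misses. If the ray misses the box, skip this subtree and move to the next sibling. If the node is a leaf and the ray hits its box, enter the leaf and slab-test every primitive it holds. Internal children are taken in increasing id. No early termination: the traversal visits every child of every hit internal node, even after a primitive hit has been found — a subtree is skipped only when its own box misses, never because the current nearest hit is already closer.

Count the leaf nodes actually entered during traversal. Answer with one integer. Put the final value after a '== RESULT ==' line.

Walk:
N0 x:[1,38] y:[21,98/3] z:[22,61] -> hit [22,98/3], descend [1, 2, 4, 9]
  N1 x:[28,38] y:[74/3,88/3] z:[55,61] -> miss, prune
  N2 x:[2,11] y:[21,80/3] z:[22,34] -> miss, prune
  N4 x:[13,38] y:[26,91/3] z:[22,28] -> hit [26,28], descend [6, 7]
    N6 x:[25,29] y:[26,29] z:[22,27] -> hit [26,27] leaf, test {P4@t=27, P12(miss)}
    N7 x:[13,38] y:[28,91/3] z:[25,28] -> hit [28,28] leaf, test {P9(miss), P11(miss)}
  N9 x:[1,21] y:[76/3,98/3] z:[42,50] -> miss, prune

order=[0, 1, 2, 4, 6, 7, 9]  |boxes|=7  |leaves|=2  hit=P4

== RESULT ==
2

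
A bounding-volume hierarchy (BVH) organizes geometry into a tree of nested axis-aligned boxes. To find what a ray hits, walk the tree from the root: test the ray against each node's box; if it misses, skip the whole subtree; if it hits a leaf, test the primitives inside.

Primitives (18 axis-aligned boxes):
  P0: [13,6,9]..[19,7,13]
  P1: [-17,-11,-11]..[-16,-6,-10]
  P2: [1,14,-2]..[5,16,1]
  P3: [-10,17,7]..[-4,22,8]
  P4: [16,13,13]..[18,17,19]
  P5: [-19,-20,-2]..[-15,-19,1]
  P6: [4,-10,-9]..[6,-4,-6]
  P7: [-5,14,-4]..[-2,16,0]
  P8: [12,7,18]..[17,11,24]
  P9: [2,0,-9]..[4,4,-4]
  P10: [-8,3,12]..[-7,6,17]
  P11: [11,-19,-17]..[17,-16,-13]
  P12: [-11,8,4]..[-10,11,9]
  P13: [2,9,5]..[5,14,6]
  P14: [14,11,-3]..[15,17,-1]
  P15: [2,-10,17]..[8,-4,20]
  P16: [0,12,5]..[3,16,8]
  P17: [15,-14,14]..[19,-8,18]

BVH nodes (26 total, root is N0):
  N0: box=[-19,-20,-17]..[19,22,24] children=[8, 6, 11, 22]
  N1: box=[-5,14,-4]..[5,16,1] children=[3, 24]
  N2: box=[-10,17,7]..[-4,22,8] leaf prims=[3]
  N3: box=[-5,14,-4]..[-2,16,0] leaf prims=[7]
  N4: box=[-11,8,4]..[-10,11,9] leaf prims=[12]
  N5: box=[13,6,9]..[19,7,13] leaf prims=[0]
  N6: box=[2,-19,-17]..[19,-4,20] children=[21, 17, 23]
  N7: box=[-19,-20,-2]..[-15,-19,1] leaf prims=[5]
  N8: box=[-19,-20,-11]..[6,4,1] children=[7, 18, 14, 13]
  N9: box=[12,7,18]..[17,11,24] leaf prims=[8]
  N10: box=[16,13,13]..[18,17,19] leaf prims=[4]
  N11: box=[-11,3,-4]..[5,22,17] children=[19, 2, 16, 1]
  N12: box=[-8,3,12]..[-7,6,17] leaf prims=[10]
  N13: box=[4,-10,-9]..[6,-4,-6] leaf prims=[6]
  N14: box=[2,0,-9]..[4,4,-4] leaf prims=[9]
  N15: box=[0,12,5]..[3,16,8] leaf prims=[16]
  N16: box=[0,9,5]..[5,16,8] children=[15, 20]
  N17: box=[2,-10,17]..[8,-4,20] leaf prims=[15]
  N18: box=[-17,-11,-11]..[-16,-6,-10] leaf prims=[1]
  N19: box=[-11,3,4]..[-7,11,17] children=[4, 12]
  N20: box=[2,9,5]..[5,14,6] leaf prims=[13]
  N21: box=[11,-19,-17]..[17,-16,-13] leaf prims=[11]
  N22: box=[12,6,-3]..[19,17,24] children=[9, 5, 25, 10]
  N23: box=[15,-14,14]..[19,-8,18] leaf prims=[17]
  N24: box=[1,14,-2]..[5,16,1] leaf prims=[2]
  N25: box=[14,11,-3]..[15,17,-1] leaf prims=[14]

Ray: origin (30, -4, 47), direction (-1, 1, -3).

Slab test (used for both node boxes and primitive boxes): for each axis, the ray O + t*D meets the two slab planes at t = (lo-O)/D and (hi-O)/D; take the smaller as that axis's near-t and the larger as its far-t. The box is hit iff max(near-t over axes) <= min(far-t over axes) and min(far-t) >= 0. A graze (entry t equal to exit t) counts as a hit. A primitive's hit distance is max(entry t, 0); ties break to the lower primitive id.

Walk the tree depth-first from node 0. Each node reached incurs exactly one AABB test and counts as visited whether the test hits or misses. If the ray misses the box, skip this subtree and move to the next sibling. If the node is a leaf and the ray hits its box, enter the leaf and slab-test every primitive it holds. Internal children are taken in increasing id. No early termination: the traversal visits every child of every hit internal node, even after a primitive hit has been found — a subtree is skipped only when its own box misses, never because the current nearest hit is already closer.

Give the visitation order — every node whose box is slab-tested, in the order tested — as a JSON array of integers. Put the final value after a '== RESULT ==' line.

Walk:
N0 x:[11,49] y:[-16,26] z:[23/3,64/3] -> hit [11,64/3], descend [6, 8, 11, 22]
  N6 x:[11,28] y:[-15,0] z:[9,64/3] -> miss, prune
  N8 x:[24,49] y:[-16,8] z:[46/3,58/3] -> miss, prune
  N11 x:[25,41] y:[7,26] z:[10,17] -> miss, prune
  N22 x:[11,18] y:[10,21] z:[23/3,50/3] -> hit [11,50/3], descend [5, 9, 10, 25]
    N5 x:[11,17] y:[10,11] z:[34/3,38/3] -> miss, prune
    N9 x:[13,18] y:[11,15] z:[23/3,29/3] -> miss, prune
    N10 x:[12,14] y:[17,21] z:[28/3,34/3] -> miss, prune
    N25 x:[15,16] y:[15,21] z:[16,50/3] -> hit [16,16] leaf, test {P14@t=16}

Visited [0, 6, 8, 11, 22, 5, 9, 10, 25]. Tests: 9 box, 1 leaf. Nearest: P14.

== RESULT ==
[0, 6, 8, 11, 22, 5, 9, 10, 25]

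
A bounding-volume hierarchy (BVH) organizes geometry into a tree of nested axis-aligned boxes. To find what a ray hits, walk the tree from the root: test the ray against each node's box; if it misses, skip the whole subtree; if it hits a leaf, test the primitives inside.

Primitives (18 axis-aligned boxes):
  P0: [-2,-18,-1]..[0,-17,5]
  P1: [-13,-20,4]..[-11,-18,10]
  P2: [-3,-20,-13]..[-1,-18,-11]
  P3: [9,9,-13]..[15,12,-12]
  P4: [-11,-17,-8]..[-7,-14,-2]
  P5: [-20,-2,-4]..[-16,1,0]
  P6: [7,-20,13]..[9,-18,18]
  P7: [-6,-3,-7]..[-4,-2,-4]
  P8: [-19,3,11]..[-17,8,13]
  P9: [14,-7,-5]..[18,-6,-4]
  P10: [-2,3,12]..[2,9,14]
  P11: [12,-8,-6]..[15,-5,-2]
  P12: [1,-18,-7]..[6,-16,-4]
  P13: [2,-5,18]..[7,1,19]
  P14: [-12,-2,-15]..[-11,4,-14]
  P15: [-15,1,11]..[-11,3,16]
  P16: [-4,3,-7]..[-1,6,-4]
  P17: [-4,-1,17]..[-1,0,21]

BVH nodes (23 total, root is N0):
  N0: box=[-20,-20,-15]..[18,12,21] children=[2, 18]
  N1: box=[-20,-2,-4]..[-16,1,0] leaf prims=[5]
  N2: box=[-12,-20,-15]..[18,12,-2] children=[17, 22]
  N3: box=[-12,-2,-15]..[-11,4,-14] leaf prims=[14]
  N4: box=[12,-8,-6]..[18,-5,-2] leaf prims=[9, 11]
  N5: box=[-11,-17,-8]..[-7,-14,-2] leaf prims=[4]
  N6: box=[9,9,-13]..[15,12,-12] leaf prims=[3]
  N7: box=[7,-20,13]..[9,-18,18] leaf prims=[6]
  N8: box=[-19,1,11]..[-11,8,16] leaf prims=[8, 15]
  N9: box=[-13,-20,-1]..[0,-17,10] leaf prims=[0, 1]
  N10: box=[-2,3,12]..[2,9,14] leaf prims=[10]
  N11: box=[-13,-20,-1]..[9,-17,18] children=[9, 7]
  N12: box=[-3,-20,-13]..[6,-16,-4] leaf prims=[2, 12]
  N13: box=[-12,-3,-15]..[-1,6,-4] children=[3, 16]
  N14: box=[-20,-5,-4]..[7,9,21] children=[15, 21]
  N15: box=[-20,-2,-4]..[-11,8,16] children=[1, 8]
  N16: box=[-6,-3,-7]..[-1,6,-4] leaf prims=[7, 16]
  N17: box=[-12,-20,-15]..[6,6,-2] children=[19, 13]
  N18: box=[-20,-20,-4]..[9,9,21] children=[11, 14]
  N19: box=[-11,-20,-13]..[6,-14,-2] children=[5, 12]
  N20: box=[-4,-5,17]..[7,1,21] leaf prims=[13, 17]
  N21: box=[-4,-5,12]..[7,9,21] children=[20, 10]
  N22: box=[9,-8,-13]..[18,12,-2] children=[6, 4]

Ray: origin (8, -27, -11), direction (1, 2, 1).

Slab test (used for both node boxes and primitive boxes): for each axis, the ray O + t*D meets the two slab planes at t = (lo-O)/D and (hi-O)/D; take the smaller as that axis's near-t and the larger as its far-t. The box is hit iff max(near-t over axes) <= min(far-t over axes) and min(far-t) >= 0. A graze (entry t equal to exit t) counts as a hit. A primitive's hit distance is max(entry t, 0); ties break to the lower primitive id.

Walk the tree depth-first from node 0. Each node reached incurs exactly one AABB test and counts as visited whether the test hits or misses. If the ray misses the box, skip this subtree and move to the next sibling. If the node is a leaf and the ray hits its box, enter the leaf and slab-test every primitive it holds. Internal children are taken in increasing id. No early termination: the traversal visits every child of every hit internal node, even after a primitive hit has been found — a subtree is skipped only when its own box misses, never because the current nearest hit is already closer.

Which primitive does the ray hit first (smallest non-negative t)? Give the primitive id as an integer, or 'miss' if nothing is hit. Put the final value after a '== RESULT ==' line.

Traverse from the root:
N0 x:[-28,10] y:[7/2,39/2] z:[-4,32] -> hit [7/2,10], descend [2, 18]
  N2 x:[-20,10] y:[7/2,39/2] z:[-4,9] -> hit [7/2,9], descend [17, 22]
    N17 x:[-20,-2] y:[7/2,33/2] z:[-4,9] -> miss, prune
    N22 x:[1,10] y:[19/2,39/2] z:[-2,9] -> miss, prune
  N18 x:[-28,1] y:[7/2,18] z:[7,32] -> miss, prune

Visited [0, 2, 17, 22, 18]. Tests: 5 box, 0 leaf. Nearest: miss.

== RESULT ==
miss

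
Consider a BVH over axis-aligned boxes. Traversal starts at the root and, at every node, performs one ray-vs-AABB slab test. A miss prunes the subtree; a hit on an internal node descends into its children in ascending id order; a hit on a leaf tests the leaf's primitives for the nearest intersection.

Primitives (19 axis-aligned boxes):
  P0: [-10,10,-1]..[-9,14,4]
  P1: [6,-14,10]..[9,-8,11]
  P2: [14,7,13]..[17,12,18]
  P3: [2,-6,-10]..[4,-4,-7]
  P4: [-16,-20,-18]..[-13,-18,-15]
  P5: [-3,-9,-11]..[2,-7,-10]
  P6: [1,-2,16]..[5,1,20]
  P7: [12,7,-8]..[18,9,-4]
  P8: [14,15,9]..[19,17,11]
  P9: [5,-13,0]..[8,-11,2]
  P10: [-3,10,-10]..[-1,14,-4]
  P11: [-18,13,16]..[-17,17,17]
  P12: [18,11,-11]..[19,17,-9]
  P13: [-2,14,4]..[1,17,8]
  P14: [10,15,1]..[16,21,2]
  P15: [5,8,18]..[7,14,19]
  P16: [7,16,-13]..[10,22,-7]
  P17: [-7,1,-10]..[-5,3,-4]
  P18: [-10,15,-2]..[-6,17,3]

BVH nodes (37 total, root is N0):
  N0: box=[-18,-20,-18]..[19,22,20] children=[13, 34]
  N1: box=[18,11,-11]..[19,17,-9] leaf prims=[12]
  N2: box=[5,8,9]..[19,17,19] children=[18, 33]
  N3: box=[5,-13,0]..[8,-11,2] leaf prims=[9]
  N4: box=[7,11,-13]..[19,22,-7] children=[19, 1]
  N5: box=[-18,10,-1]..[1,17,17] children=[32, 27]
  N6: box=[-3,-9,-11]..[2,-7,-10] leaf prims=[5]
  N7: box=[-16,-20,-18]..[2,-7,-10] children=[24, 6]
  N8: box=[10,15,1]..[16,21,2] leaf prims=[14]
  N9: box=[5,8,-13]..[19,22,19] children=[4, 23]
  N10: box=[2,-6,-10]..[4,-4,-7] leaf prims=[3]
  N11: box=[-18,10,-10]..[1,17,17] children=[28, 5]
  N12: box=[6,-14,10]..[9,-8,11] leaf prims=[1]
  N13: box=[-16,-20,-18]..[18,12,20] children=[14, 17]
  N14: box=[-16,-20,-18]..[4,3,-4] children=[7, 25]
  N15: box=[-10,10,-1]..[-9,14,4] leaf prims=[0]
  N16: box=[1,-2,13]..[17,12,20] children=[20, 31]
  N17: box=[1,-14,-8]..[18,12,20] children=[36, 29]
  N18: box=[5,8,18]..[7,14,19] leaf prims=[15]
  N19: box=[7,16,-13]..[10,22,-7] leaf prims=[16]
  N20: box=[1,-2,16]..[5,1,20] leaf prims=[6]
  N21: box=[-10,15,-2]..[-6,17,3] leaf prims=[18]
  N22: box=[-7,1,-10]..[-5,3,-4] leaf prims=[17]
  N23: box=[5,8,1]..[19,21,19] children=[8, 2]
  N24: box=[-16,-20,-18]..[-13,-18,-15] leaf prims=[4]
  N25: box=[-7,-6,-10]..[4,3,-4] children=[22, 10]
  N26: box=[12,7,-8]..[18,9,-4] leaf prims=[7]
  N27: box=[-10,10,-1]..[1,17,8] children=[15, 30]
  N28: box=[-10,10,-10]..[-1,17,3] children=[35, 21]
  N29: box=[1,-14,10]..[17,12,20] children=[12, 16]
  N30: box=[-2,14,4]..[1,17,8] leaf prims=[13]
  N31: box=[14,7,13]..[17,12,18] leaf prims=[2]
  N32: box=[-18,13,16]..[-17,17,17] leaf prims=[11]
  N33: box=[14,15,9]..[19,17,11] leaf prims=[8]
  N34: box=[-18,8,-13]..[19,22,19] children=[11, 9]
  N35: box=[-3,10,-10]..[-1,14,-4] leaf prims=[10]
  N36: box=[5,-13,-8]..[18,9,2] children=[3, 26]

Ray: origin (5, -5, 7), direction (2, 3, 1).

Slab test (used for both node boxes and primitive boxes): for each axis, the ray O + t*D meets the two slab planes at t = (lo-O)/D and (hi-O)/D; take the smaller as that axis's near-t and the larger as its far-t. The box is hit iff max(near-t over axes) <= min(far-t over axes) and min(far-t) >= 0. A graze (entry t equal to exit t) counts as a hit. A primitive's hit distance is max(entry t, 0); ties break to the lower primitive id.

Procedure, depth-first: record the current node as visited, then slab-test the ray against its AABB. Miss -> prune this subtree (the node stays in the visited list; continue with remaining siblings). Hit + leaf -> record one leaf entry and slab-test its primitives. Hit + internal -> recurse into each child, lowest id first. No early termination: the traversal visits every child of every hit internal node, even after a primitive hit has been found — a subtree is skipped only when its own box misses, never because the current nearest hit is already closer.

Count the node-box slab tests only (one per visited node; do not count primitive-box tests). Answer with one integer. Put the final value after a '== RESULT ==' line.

Walk:
N0 x:[-23/2,7] y:[-5,9] z:[-25,13] -> hit [-5,7], descend [13, 34]
  N13 x:[-21/2,13/2] y:[-5,17/3] z:[-25,13] -> hit [-5,17/3], descend [14, 17]
    N14 x:[-21/2,-1/2] y:[-5,8/3] z:[-25,-11] -> miss, prune
    N17 x:[-2,13/2] y:[-3,17/3] z:[-15,13] -> hit [-2,17/3], descend [29, 36]
      N29 x:[-2,6] y:[-3,17/3] z:[3,13] -> hit [3,17/3], descend [12, 16]
        N12 x:[1/2,2] y:[-3,-1] z:[3,4] -> miss, prune
        N16 x:[-2,6] y:[1,17/3] z:[6,13] -> miss, prune
      N36 x:[0,13/2] y:[-8/3,14/3] z:[-15,-5] -> miss, prune
  N34 x:[-23/2,7] y:[13/3,9] z:[-20,12] -> hit [13/3,7], descend [9, 11]
    N9 x:[0,7] y:[13/3,9] z:[-20,12] -> hit [13/3,7], descend [4, 23]
      N4 x:[1,7] y:[16/3,9] z:[-20,-14] -> miss, prune
      N23 x:[0,7] y:[13/3,26/3] z:[-6,12] -> hit [13/3,7], descend [2, 8]
        N2 x:[0,7] y:[13/3,22/3] z:[2,12] -> hit [13/3,7], descend [18, 33]
          N18 x:[0,1] y:[13/3,19/3] z:[11,12] -> miss, prune
          N33 x:[9/2,7] y:[20/3,22/3] z:[2,4] -> miss, prune
        N8 x:[5/2,11/2] y:[20/3,26/3] z:[-6,-5] -> miss, prune
    N11 x:[-23/2,-2] y:[5,22/3] z:[-17,10] -> miss, prune

17 AABB tests over nodes [0, 13, 14, 17, 29, 12, 16, 36, 34, 9, 4, 23, 2, 18, 33, 8, 11]; 0 leaves entered; closest miss.

== RESULT ==
17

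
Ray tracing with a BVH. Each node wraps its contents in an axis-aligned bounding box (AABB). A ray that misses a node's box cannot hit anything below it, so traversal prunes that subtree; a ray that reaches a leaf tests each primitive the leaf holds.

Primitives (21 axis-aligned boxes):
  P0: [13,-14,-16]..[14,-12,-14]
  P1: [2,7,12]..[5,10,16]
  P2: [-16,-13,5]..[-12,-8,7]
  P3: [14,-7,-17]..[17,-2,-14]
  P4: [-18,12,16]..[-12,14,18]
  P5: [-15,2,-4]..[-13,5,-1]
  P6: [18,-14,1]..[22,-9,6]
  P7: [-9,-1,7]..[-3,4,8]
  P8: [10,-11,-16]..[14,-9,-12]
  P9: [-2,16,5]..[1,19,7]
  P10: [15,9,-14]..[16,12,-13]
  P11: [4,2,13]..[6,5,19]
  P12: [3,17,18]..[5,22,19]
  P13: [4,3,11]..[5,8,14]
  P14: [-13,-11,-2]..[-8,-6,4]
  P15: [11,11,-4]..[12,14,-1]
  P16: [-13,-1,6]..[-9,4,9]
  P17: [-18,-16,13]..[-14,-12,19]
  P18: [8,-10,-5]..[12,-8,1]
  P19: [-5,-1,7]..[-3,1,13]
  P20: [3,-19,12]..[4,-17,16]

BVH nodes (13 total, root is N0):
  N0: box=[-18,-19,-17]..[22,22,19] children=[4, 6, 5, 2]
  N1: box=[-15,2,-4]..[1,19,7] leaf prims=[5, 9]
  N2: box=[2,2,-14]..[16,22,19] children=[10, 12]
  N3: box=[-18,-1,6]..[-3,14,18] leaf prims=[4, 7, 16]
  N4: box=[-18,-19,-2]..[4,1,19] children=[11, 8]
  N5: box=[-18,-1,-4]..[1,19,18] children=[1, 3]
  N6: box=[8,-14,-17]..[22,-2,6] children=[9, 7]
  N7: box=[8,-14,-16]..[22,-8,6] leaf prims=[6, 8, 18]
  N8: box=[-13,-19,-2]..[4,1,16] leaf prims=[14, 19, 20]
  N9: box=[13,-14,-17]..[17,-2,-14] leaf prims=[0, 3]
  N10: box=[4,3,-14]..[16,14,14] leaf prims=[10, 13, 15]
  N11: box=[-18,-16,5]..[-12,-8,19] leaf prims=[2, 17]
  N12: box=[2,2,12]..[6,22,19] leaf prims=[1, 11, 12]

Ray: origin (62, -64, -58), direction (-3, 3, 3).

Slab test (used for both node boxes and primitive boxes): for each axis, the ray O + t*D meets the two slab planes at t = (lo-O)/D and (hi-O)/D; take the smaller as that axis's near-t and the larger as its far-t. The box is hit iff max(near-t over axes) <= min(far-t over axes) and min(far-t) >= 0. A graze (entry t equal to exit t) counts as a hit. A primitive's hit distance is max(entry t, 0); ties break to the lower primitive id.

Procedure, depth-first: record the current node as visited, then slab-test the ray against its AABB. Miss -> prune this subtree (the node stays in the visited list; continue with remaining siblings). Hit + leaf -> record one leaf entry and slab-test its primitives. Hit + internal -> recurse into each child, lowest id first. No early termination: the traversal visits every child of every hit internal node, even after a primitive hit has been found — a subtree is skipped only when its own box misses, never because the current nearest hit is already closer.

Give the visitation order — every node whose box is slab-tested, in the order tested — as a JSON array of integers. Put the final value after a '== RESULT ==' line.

Trace the traversal:
N0 x:[40/3,80/3] y:[15,86/3] z:[41/3,77/3] -> hit [15,77/3], descend [2, 4, 5, 6]
  N2 x:[46/3,20] y:[22,86/3] z:[44/3,77/3] -> miss, prune
  N4 x:[58/3,80/3] y:[15,65/3] z:[56/3,77/3] -> hit [58/3,65/3], descend [8, 11]
    N8 x:[58/3,25] y:[15,65/3] z:[56/3,74/3] -> hit [58/3,65/3] leaf, test {P14(miss), P19@t=65/3, P20(miss)}
    N11 x:[74/3,80/3] y:[16,56/3] z:[21,77/3] -> miss, prune
  N5 x:[61/3,80/3] y:[21,83/3] z:[18,76/3] -> hit [21,76/3], descend [1, 3]
    N1 x:[61/3,77/3] y:[22,83/3] z:[18,65/3] -> miss, prune
    N3 x:[65/3,80/3] y:[21,26] z:[64/3,76/3] -> hit [65/3,76/3] leaf, test {P4@t=76/3, P7@t=65/3, P16(miss)}
  N6 x:[40/3,18] y:[50/3,62/3] z:[41/3,64/3] -> hit [50/3,18], descend [7, 9]
    N7 x:[40/3,18] y:[50/3,56/3] z:[14,64/3] -> hit [50/3,18] leaf, test {P6(miss), P8(miss), P18@t=18}
    N9 x:[15,49/3] y:[50/3,62/3] z:[41/3,44/3] -> miss, prune

order=[0, 2, 4, 8, 11, 5, 1, 3, 6, 7, 9]  |boxes|=11  |leaves|=3  hit=P18

== RESULT ==
[0, 2, 4, 8, 11, 5, 1, 3, 6, 7, 9]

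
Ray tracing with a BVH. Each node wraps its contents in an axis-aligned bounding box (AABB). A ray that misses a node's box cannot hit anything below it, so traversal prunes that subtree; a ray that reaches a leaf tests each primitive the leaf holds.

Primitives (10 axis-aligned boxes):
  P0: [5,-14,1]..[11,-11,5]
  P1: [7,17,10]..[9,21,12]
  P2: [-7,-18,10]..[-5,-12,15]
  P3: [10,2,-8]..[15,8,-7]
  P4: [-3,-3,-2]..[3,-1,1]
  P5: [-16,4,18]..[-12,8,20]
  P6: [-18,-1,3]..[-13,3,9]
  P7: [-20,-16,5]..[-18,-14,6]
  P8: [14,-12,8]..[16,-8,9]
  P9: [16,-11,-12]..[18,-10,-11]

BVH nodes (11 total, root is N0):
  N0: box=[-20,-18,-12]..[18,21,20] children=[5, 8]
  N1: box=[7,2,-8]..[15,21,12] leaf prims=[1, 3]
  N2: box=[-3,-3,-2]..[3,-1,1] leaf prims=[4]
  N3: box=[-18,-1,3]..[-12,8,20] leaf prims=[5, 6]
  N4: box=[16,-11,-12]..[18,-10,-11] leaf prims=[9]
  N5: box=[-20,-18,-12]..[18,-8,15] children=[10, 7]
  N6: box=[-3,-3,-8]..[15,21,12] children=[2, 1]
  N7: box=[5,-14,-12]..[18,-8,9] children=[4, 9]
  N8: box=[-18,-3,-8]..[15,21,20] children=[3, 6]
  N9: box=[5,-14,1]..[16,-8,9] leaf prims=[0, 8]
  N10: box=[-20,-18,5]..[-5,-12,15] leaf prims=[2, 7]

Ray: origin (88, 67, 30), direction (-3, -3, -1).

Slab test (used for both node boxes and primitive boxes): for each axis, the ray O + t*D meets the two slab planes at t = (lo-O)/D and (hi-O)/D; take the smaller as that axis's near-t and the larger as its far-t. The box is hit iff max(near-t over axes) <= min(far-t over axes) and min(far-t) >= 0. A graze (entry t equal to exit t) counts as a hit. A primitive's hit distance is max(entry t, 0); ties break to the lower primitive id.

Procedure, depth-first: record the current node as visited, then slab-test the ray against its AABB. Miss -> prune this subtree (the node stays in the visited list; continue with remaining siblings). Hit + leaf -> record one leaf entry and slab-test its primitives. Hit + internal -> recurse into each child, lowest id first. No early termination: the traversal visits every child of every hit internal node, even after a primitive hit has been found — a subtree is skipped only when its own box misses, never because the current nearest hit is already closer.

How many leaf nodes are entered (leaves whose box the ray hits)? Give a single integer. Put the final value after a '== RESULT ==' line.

Trace the traversal:
N0 x:[70/3,36] y:[46/3,85/3] z:[10,42] -> hit [70/3,85/3], descend [5, 8]
  N5 x:[70/3,36] y:[25,85/3] z:[15,42] -> hit [25,85/3], descend [7, 10]
    N7 x:[70/3,83/3] y:[25,27] z:[21,42] -> hit [25,27], descend [4, 9]
      N4 x:[70/3,24] y:[77/3,26] z:[41,42] -> miss, prune
      N9 x:[24,83/3] y:[25,27] z:[21,29] -> hit [25,27] leaf, test {P0@t=26, P8(miss)}
    N10 x:[31,36] y:[79/3,85/3] z:[15,25] -> miss, prune
  N8 x:[73/3,106/3] y:[46/3,70/3] z:[10,38] -> miss, prune

Visited [0, 5, 7, 4, 9, 10, 8]. Tests: 7 box, 1 leaf. Nearest: P0.

== RESULT ==
1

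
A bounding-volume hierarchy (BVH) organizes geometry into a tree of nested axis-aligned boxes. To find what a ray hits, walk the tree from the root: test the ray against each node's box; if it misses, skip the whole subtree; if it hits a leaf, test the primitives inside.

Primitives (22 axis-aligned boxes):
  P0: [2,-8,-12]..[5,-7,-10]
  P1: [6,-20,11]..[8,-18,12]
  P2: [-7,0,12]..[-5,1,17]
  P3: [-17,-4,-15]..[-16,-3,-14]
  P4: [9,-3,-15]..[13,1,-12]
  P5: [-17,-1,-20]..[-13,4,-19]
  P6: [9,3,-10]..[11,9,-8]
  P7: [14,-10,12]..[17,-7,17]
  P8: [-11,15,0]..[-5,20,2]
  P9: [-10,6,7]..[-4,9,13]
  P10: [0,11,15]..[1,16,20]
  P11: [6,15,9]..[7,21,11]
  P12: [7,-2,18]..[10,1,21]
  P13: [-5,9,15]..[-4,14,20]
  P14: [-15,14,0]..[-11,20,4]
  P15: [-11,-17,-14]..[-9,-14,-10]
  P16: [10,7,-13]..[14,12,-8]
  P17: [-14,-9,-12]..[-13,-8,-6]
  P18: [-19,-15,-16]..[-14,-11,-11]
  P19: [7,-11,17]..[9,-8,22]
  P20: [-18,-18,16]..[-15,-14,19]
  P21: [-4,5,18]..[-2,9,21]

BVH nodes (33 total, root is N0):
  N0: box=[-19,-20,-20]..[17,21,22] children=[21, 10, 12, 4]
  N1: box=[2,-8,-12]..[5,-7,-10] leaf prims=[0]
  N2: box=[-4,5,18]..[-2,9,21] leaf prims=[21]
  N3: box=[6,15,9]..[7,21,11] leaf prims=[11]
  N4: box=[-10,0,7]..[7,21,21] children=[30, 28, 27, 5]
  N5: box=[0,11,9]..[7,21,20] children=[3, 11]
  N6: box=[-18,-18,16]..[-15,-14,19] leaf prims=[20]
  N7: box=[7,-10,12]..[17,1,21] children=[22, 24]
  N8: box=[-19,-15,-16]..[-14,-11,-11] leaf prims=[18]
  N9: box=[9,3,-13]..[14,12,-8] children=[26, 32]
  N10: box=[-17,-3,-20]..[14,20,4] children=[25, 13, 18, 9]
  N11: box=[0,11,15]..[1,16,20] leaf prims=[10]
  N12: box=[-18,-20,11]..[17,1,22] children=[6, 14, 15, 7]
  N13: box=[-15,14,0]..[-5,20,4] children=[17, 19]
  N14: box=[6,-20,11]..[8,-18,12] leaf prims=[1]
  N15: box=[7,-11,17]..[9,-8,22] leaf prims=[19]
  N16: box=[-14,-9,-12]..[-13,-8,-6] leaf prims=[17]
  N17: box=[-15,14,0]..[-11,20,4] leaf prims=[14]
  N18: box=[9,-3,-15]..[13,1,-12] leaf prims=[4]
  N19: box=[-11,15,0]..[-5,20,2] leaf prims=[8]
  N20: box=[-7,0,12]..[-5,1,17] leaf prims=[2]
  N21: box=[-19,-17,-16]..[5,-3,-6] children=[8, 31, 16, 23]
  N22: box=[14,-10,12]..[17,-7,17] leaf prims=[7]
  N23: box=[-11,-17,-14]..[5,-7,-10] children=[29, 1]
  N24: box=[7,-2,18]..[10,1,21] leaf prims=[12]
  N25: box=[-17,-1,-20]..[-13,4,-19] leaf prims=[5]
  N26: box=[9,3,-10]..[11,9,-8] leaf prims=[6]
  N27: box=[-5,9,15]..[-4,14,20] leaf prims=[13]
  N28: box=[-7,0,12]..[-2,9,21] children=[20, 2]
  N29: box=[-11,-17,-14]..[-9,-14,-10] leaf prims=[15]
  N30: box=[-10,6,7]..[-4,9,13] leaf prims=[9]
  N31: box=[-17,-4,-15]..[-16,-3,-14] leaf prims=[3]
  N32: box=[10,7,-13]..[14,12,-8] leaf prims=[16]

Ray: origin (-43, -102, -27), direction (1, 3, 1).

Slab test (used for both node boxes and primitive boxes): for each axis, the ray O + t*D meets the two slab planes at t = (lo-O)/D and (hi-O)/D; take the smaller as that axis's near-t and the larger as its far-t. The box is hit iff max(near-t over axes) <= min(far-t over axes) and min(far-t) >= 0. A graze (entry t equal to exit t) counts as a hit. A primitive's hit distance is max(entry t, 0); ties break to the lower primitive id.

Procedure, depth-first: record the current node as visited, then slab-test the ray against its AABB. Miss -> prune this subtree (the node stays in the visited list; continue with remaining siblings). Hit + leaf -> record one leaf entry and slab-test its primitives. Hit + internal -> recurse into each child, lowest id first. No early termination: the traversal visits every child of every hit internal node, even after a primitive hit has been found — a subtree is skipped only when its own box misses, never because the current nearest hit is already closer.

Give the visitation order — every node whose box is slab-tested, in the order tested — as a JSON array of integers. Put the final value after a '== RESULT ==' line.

Traverse from the root:
N0 x:[24,60] y:[82/3,41] z:[7,49] -> hit [82/3,41], descend [4, 10, 12, 21]
  N4 x:[33,50] y:[34,41] z:[34,48] -> hit [34,41], descend [5, 27, 28, 30]
    N5 x:[43,50] y:[113/3,41] z:[36,47] -> miss, prune
    N27 x:[38,39] y:[37,116/3] z:[42,47] -> miss, prune
    N28 x:[36,41] y:[34,37] z:[39,48] -> miss, prune
    N30 x:[33,39] y:[36,37] z:[34,40] -> hit [36,37] leaf, test {P9@t=36}
  N10 x:[26,57] y:[33,122/3] z:[7,31] -> miss, prune
  N12 x:[25,60] y:[82/3,103/3] z:[38,49] -> miss, prune
  N21 x:[24,48] y:[85/3,33] z:[11,21] -> miss, prune

Summary -> nodes [0, 4, 5, 27, 28, 30, 10, 12, 21]; box-tests=9; leaf-entries=1; first=P9

== RESULT ==
[0, 4, 5, 27, 28, 30, 10, 12, 21]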